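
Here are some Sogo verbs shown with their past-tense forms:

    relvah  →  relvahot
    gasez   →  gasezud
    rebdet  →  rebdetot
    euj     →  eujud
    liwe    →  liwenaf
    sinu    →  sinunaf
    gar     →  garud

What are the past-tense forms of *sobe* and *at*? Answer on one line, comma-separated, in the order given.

sobenaf, atot

Looking at the final sound of each stem: -ot when the stem ends in a voiceless consonant (*relvah*, *rebdet*); -ud when the stem ends in a voiced consonant (*gasez*, *euj*, *gar*); -naf when the stem ends in a vowel (*liwe*, *sinu*).
The final sound of *sobe* is /e/, which is a vowel, so the suffix is -naf, giving *sobenaf*.
The final sound of *at* is /t/, which is a voiceless consonant, so the suffix is -ot, giving *atot*.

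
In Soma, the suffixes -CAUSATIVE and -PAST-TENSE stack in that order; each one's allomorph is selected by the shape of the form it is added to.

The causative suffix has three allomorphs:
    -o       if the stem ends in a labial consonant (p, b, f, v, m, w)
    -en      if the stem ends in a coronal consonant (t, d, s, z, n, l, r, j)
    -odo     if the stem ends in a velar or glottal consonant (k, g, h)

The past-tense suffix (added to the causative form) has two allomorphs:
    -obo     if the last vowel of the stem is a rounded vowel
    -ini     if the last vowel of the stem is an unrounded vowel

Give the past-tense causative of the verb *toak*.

toakodoobo

The final consonant of *toak* is /k/, which is velar/glottal, so the causative suffix is -odo, giving *toakodo*.
The last vowel of the causative form *toakodo* is /o/, which is a rounded vowel, so the past-tense suffix is -obo, giving *toakodoobo*.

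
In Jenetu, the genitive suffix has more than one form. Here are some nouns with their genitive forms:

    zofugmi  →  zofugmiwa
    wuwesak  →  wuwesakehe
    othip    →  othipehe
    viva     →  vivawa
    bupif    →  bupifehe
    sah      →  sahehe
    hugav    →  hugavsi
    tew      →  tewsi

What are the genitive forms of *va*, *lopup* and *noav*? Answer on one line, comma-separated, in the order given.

vawa, lopupehe, noavsi

The pattern is voicing of the final sound: -ehe when the stem ends in a voiceless consonant (*wuwesak*, *othip*, *bupif*, *sah*); -si when the stem ends in a voiced consonant (*hugav*, *tew*); -wa when the stem ends in a vowel (*zofugmi*, *viva*).
*va* — final sound /a/ (a vowel) → -wa → *vawa*.
The final sound of *lopup* is /p/, which is a voiceless consonant, so the suffix is -ehe, giving *lopupehe*.
*noav* — final sound /v/ (a voiced consonant) → -si → *noavsi*.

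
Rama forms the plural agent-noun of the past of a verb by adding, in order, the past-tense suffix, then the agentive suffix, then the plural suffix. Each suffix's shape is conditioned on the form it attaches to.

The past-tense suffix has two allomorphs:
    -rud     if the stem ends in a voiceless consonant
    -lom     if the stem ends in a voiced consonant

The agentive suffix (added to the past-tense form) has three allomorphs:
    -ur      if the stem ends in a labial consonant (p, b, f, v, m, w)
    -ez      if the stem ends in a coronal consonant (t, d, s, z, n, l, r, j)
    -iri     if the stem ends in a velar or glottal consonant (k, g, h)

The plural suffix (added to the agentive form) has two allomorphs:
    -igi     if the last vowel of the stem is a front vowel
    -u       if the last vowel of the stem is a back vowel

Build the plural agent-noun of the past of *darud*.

darudlomuru

The final consonant of *darud* is /d/, which is voiced, so the past-tense suffix is -lom, giving *darudlom*.
Since the final consonant of the past-tense form *darudlom* is /m/ (labial), it takes -ur, giving *darudlomur*.
The last vowel of the agentive form *darudlomur* is /u/, which is a back vowel, so the plural suffix is -u, giving *darudlomuru*.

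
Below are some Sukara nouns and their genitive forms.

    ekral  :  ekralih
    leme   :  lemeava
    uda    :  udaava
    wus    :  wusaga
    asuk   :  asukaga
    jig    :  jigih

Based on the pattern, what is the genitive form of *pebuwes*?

pebuwesaga

The suffix is conditioned by the final sound: -aga when the stem ends in a voiceless consonant (*wus*, *asuk*); -ih when the stem ends in a voiced consonant (*ekral*, *jig*); -ava when the stem ends in a vowel (*leme*, *uda*).
*pebuwes* — final sound /s/ (a voiceless consonant) → -aga → *pebuwesaga*.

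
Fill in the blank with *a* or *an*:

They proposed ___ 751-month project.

a

The indefinite article is chosen by the initial *sound* of the following word, not its spelling.
The number *751* is spoken "seven hundred …", beginning with /ˈsɛvən/ — a consonant sound.
So the article is *a*: They proposed a 751-month project.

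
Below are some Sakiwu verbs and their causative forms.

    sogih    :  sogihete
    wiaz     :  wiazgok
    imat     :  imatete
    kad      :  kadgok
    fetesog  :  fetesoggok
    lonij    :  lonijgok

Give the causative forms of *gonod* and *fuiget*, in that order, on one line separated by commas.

gonodgok, fuigetete

The alternation tracks the final consonant of the stem — -ete when the stem ends in a voiceless consonant (*sogih*, *imat*); -gok when the stem ends in a voiced consonant (*wiaz*, *kad*, *fetesog*, *lonij*).
*gonod*: final consonant = /d/, voiced → -gok → *gonodgok*.
*fuiget*: final consonant = /t/, voiceless → -ete → *fuigetete*.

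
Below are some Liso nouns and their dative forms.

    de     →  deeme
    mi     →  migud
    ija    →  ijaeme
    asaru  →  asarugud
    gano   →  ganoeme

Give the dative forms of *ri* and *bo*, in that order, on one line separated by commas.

The suffix is conditioned by the last vowel: -gud when the last vowel of the stem is a high vowel (*mi*, *asaru*); -eme when the last vowel of the stem is a non-high vowel (*de*, *ija*, *gano*).
The last vowel of *ri* is /i/, which is a high vowel, so the suffix is -gud, giving *rigud*.
Since the last vowel of *bo* is /o/ (a non-high vowel), it takes -eme, giving *boeme*.

rigud, boeme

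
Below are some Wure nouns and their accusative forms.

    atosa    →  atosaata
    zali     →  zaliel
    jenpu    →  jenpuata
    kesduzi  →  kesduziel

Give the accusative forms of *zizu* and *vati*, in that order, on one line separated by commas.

The suffix is conditioned by the last vowel: -el when the last vowel of the stem is a front vowel (*zali*, *kesduzi*); -ata when the last vowel of the stem is a back vowel (*atosa*, *jenpu*).
Since the last vowel of *zizu* is /u/ (a back vowel), it takes -ata, giving *zizuata*.
The last vowel of *vati* is /i/, which is a front vowel, so the suffix is -el, giving *vatiel*.

zizuata, vatiel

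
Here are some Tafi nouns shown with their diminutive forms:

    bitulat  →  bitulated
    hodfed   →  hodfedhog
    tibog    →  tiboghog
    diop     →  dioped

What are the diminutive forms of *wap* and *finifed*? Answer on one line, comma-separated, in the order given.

waped, finifedhog

The pattern is voicing of the final consonant: -ed when the stem ends in a voiceless consonant (*bitulat*, *diop*); -hog when the stem ends in a voiced consonant (*hodfed*, *tibog*).
*wap*: final consonant = /p/, voiceless → -ed → *waped*.
The final consonant of *finifed* is /d/, which is voiced, so the suffix is -hog, giving *finifedhog*.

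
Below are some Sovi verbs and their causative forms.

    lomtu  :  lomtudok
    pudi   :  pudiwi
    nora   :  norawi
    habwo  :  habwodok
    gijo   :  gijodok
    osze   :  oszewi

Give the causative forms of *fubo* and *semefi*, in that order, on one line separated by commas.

fubodok, semefiwi

The suffix is conditioned by the last vowel: -dok when the last vowel of the stem is a rounded vowel (*lomtu*, *habwo*, *gijo*); -wi when the last vowel of the stem is an unrounded vowel (*pudi*, *nora*, *osze*).
Since the last vowel of *fubo* is /o/ (a rounded vowel), it takes -dok, giving *fubodok*.
Since the last vowel of *semefi* is /i/ (an unrounded vowel), it takes -wi, giving *semefiwi*.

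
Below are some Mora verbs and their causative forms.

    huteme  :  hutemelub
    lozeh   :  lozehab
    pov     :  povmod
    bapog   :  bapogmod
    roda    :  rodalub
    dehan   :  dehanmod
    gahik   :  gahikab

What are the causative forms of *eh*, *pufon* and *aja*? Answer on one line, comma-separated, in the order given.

The pattern is voicing of the final sound: -ab when the stem ends in a voiceless consonant (*lozeh*, *gahik*); -mod when the stem ends in a voiced consonant (*pov*, *bapog*, *dehan*); -lub when the stem ends in a vowel (*huteme*, *roda*).
Since the final sound of *eh* is /h/ (a voiceless consonant), it takes -ab, giving *ehab*.
Since the final sound of *pufon* is /n/ (a voiced consonant), it takes -mod, giving *pufonmod*.
*aja*: final sound = /a/, a vowel → -lub → *ajalub*.

ehab, pufonmod, ajalub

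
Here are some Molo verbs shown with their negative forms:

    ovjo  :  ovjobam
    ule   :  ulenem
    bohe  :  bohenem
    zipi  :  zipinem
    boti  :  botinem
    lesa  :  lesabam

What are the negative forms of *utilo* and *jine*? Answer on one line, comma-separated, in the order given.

utilobam, jinenem

Looking at the last vowel of each stem: -nem when the last vowel of the stem is a front vowel (*ule*, *bohe*, *zipi*, *boti*); -bam when the last vowel of the stem is a back vowel (*ovjo*, *lesa*).
The last vowel of *utilo* is /o/, which is a back vowel, so the suffix is -bam, giving *utilobam*.
The last vowel of *jine* is /e/, which is a front vowel, so the suffix is -nem, giving *jinenem*.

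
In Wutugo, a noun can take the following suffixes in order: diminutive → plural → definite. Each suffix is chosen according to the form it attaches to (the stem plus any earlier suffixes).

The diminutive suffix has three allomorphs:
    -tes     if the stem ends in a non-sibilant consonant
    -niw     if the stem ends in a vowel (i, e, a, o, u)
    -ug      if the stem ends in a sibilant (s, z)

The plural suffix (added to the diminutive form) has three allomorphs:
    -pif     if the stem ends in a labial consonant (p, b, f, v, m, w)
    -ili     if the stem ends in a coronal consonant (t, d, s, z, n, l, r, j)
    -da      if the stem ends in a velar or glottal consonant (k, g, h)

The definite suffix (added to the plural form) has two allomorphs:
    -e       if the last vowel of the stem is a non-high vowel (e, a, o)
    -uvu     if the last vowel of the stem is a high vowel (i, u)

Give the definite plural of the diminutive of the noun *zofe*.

*zofe*: final sound = /e/, a vowel → -niw → *zofeniw*.
The diminutive form *zofeniw*: final consonant = /w/, labial → -pif → *zofeniwpif*.
The last vowel of the plural form *zofeniwpif* is /i/, which is a high vowel, so the definite suffix is -uvu, giving *zofeniwpifuvu*.

zofeniwpifuvu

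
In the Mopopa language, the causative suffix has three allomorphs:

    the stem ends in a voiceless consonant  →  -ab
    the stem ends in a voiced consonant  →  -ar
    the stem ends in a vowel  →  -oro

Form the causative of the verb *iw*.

iwar

The final sound of *iw* is /w/, which is a voiced consonant, so the suffix is -ar, giving *iwar*.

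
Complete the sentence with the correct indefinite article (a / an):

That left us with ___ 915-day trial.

a

The indefinite article is chosen by the initial *sound* of the following word, not its spelling.
The number *915* is spoken "nine hundred …", beginning with /naɪn/ — a consonant sound.
So the article is *a*: That left us with a 915-day trial.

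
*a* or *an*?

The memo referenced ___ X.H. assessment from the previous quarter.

The indefinite article is chosen by the initial *sound* of the following word, not its spelling.
The initialism *X.H.* is read letter by letter; the first letter, X, is pronounced /ɛks/, which begins with a vowel sound.
So the article is *an*: The memo referenced an X.H. assessment from the previous quarter.

an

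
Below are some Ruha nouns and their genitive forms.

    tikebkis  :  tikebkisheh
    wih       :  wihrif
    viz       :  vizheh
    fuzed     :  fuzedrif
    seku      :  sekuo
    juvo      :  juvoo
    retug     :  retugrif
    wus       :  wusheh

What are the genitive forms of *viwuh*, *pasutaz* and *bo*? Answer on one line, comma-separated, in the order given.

viwuhrif, pasutazheh, boo

The pattern is sibilance of the final sound: -heh when the stem ends in a sibilant (*tikebkis*, *viz*, *wus*); -rif when the stem ends in a non-sibilant consonant (*wih*, *fuzed*, *retug*); -o when the stem ends in a vowel (*seku*, *juvo*).
Since the final sound of *viwuh* is /h/ (a non-sibilant consonant), it takes -rif, giving *viwuhrif*.
The final sound of *pasutaz* is /z/, which is a sibilant, so the suffix is -heh, giving *pasutazheh*.
*bo* — final sound /o/ (a vowel) → -o → *boo*.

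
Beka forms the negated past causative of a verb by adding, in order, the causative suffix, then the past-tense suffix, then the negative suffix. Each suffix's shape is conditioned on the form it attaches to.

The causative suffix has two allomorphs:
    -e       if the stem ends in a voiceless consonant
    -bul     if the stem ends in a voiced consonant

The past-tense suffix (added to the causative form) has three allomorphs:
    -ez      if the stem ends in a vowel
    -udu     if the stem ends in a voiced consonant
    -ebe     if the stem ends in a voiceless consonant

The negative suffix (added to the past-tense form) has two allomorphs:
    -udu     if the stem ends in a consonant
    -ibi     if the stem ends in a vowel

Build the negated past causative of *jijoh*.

*jijoh* — final consonant /h/ (voiceless) → -e → *jijohe*.
The final sound of the causative form *jijohe* is /e/, which is a vowel, so the past-tense suffix is -ez, giving *jijoheez*.
The past-tense form *jijoheez* — final sound /z/ (a consonant) → -udu → *jijoheezudu*.

jijoheezudu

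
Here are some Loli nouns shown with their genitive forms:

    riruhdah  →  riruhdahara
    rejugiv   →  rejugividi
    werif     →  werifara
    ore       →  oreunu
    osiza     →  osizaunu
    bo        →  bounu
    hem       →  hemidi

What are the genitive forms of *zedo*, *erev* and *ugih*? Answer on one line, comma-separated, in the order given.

zedounu, erevidi, ugihara

The pattern is voicing of the final sound: -ara when the stem ends in a voiceless consonant (*riruhdah*, *werif*); -idi when the stem ends in a voiced consonant (*rejugiv*, *hem*); -unu when the stem ends in a vowel (*ore*, *osiza*, *bo*).
Since the final sound of *zedo* is /o/ (a vowel), it takes -unu, giving *zedounu*.
The final sound of *erev* is /v/, which is a voiced consonant, so the suffix is -idi, giving *erevidi*.
Since the final sound of *ugih* is /h/ (a voiceless consonant), it takes -ara, giving *ugihara*.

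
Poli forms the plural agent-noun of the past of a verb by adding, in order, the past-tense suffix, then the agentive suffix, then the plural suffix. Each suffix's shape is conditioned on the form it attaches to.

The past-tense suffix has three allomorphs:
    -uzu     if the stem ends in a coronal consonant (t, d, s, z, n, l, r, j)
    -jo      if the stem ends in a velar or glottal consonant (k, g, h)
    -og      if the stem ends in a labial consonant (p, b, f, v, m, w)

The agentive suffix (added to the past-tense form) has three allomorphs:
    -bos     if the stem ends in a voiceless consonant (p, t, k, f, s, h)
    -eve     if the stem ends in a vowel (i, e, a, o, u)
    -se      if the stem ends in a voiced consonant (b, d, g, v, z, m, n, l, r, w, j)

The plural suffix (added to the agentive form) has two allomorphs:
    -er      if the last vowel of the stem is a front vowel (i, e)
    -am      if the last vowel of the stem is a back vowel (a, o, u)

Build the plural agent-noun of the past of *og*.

ogjoeveer

The final consonant of *og* is /g/, which is velar/glottal, so the past-tense suffix is -jo, giving *ogjo*.
The past-tense form *ogjo* — final sound /o/ (a vowel) → -eve → *ogjoeve*.
The agentive form *ogjoeve*: last vowel = /e/, a front vowel → -er → *ogjoeveer*.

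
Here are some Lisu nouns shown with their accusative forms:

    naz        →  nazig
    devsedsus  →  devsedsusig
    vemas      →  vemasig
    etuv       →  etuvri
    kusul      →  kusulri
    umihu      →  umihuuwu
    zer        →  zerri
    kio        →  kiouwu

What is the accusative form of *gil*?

gilri

The pattern is sibilance of the final sound: -ig when the stem ends in a sibilant (*naz*, *devsedsus*, *vemas*); -ri when the stem ends in a non-sibilant consonant (*etuv*, *kusul*, *zer*); -uwu when the stem ends in a vowel (*umihu*, *kio*).
*gil* — final sound /l/ (a non-sibilant consonant) → -ri → *gilri*.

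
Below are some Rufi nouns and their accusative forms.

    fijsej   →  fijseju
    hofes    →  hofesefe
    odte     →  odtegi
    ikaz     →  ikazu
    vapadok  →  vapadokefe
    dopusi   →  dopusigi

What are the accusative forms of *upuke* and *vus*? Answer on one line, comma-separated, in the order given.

The suffix is conditioned by the final sound: -efe when the stem ends in a voiceless consonant (*hofes*, *vapadok*); -u when the stem ends in a voiced consonant (*fijsej*, *ikaz*); -gi when the stem ends in a vowel (*odte*, *dopusi*).
*upuke*: final sound = /e/, a vowel → -gi → *upukegi*.
Since the final sound of *vus* is /s/ (a voiceless consonant), it takes -efe, giving *vusefe*.

upukegi, vusefe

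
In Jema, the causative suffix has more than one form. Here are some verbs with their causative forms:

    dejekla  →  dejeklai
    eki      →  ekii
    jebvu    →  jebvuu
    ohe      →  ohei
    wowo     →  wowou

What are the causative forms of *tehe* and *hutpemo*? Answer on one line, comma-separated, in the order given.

The alternation tracks the last vowel of the stem — -u when the last vowel of the stem is a rounded vowel (*jebvu*, *wowo*); -i when the last vowel of the stem is an unrounded vowel (*dejekla*, *eki*, *ohe*).
*tehe* — last vowel /e/ (an unrounded vowel) → -i → *tehei*.
*hutpemo*: last vowel = /o/, a rounded vowel → -u → *hutpemou*.

tehei, hutpemou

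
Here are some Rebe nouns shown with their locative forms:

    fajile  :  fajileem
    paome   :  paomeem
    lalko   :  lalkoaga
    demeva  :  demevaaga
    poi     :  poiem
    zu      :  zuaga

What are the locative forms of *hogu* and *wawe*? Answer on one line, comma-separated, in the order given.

The pattern is front/back vowel harmony: -em when the last vowel of the stem is a front vowel (*fajile*, *paome*, *poi*); -aga when the last vowel of the stem is a back vowel (*lalko*, *demeva*, *zu*).
The last vowel of *hogu* is /u/, which is a back vowel, so the suffix is -aga, giving *hoguaga*.
Since the last vowel of *wawe* is /e/ (a front vowel), it takes -em, giving *waweem*.

hoguaga, waweem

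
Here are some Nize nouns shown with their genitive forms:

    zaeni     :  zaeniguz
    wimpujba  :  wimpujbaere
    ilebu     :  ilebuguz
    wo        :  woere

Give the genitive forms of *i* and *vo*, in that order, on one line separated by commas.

iguz, voere

The alternation tracks the last vowel of the stem — -guz when the last vowel of the stem is a high vowel (*zaeni*, *ilebu*); -ere when the last vowel of the stem is a non-high vowel (*wimpujba*, *wo*).
*i*: last vowel = /i/, a high vowel → -guz → *iguz*.
*vo*: last vowel = /o/, a non-high vowel → -ere → *voere*.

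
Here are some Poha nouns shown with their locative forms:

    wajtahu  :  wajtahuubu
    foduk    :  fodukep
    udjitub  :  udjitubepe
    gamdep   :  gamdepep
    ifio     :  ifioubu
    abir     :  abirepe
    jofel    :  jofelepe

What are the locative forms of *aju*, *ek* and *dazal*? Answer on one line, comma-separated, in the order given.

ajuubu, ekep, dazalepe

The alternation tracks the final sound of the stem — -ep when the stem ends in a voiceless consonant (*foduk*, *gamdep*); -epe when the stem ends in a voiced consonant (*udjitub*, *abir*, *jofel*); -ubu when the stem ends in a vowel (*wajtahu*, *ifio*).
Since the final sound of *aju* is /u/ (a vowel), it takes -ubu, giving *ajuubu*.
*ek* — final sound /k/ (a voiceless consonant) → -ep → *ekep*.
*dazal* — final sound /l/ (a voiced consonant) → -epe → *dazalepe*.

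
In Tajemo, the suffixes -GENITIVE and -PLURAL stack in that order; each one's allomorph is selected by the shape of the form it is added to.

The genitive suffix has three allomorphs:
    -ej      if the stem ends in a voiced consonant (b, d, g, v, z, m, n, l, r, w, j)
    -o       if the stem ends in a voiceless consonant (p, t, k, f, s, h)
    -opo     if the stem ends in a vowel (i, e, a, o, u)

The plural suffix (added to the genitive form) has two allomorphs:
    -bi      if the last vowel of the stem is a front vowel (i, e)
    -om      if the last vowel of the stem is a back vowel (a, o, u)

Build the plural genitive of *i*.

The final sound of *i* is /i/, which is a vowel, so the genitive suffix is -opo, giving *iopo*.
The last vowel of the genitive form *iopo* is /o/, which is a back vowel, so the plural suffix is -om, giving *iopoom*.

iopoom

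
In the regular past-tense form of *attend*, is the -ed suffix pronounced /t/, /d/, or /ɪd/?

The stem *attend* ends in /t/ or /d/.
The -ed suffix is realized as /ɪd/ after /t, d/; as /t/ after other voiceless consonants; and as /d/ after other voiced sounds.
So -ed on *attend* is pronounced /ɪd/.

/ɪd/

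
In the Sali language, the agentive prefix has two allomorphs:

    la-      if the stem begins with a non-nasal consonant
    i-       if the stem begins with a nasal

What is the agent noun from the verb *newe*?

inewe

Since the first consonant of *newe* is /n/ (a nasal), it takes i-, giving *inewe*.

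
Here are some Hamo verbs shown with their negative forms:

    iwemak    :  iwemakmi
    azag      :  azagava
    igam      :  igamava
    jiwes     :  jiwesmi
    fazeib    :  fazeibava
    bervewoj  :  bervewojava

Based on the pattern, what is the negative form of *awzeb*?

awzebava

The pattern is voicing of the final consonant: -mi when the stem ends in a voiceless consonant (*iwemak*, *jiwes*); -ava when the stem ends in a voiced consonant (*azag*, *igam*, *fazeib*, *bervewoj*).
Since the final consonant of *awzeb* is /b/ (voiced), it takes -ava, giving *awzebava*.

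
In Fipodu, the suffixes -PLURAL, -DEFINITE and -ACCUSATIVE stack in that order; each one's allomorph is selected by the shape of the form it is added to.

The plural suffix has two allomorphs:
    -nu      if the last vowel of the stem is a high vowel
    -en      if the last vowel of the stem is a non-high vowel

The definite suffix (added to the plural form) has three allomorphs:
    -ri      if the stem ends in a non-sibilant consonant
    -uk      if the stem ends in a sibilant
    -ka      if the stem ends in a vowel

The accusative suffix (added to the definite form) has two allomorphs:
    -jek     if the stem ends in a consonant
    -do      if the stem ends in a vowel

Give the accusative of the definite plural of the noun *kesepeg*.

The last vowel of *kesepeg* is /e/, which is a non-high vowel, so the plural suffix is -en, giving *kesepegen*.
The final sound of the plural form *kesepegen* is /n/, which is a non-sibilant consonant, so the definite suffix is -ri, giving *kesepegenri*.
The final sound of the definite form *kesepegenri* is /i/, which is a vowel, so the accusative suffix is -do, giving *kesepegenrido*.

kesepegenrido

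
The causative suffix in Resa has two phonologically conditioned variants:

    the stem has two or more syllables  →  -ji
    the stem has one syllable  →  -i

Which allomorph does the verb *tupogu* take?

-ji

*tupogu* has 3 syllables, so the suffix is -ji.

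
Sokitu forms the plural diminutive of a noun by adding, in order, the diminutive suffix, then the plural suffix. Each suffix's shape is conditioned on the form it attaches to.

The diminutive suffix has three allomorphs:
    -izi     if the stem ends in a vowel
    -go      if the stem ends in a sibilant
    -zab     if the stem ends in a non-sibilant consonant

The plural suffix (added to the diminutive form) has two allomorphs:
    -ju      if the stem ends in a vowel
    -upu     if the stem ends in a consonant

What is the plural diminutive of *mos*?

mosgoju

*mos* — final sound /s/ (a sibilant) → -go → *mosgo*.
The final sound of the diminutive form *mosgo* is /o/, which is a vowel, so the plural suffix is -ju, giving *mosgoju*.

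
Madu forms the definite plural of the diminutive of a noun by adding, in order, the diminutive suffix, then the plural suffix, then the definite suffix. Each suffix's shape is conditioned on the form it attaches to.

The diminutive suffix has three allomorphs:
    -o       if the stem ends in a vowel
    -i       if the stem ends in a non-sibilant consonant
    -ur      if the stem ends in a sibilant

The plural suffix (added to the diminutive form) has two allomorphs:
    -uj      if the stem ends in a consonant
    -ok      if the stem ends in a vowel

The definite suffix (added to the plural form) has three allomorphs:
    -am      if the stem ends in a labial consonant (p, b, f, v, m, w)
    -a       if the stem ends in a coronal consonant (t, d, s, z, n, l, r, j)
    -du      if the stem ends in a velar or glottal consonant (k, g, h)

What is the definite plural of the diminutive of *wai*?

waiookdu

*wai* — final sound /i/ (a vowel) → -o → *waio*.
The final sound of the diminutive form *waio* is /o/, which is a vowel, so the plural suffix is -ok, giving *waiook*.
Since the final consonant of the plural form *waiook* is /k/ (velar/glottal), it takes -du, giving *waiookdu*.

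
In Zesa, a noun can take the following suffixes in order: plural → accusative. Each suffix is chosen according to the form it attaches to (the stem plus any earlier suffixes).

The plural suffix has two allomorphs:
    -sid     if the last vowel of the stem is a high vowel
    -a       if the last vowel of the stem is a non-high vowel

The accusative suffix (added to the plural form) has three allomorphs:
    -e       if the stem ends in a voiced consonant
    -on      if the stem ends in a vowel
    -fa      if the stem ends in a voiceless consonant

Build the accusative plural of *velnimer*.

velnimeraon

*velnimer* — last vowel /e/ (a non-high vowel) → -a → *velnimera*.
The final sound of the plural form *velnimera* is /a/, which is a vowel, so the accusative suffix is -on, giving *velnimeraon*.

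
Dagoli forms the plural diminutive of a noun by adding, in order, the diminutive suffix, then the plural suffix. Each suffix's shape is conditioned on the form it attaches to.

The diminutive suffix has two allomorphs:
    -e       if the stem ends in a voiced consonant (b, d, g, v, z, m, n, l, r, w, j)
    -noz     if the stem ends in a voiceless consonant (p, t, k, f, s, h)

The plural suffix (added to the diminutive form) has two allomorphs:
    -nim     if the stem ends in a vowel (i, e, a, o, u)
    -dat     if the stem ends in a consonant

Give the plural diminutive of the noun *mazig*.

Since the final consonant of *mazig* is /g/ (voiced), it takes -e, giving *mazige*.
The diminutive form *mazige* — final sound /e/ (a vowel) → -nim → *mazigenim*.

mazigenim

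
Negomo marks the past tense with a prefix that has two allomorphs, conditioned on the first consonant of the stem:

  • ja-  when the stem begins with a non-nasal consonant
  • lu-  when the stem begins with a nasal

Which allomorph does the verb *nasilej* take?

lu-

*nasilej*: first consonant = /n/, a nasal → lu-.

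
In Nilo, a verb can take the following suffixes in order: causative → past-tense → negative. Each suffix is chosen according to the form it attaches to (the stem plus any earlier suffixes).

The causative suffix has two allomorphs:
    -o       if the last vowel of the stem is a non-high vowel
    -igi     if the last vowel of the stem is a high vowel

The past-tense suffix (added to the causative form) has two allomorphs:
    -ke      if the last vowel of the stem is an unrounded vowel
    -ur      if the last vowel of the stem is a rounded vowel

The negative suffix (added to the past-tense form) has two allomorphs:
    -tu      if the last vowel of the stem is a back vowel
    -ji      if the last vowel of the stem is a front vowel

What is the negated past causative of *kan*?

kanourtu

The last vowel of *kan* is /a/, which is a non-high vowel, so the causative suffix is -o, giving *kano*.
The last vowel of the causative form *kano* is /o/, which is a rounded vowel, so the past-tense suffix is -ur, giving *kanour*.
The past-tense form *kanour*: last vowel = /u/, a back vowel → -tu → *kanourtu*.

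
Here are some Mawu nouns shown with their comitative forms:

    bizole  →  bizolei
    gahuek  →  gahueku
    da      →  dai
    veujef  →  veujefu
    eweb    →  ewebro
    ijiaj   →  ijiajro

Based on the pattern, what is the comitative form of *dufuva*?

dufuvai

The suffix is conditioned by the final sound: -u when the stem ends in a voiceless consonant (*gahuek*, *veujef*); -ro when the stem ends in a voiced consonant (*eweb*, *ijiaj*); -i when the stem ends in a vowel (*bizole*, *da*).
*dufuva*: final sound = /a/, a vowel → -i → *dufuvai*.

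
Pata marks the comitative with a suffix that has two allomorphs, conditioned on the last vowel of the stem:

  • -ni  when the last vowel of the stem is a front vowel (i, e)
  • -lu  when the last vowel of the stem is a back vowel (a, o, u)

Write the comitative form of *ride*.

Since the last vowel of *ride* is /e/ (a front vowel), it takes -ni, giving *rideni*.

rideni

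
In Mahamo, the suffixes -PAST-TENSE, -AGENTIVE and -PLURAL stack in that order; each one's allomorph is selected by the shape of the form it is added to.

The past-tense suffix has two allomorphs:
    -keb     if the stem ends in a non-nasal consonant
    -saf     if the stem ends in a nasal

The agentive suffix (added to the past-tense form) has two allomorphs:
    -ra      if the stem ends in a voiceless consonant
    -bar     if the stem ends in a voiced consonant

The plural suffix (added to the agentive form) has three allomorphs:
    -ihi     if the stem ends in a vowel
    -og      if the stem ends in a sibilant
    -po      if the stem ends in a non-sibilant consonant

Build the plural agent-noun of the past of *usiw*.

usiwkebbarpo

Since the final consonant of *usiw* is /w/ (non-nasal), it takes -keb, giving *usiwkeb*.
The final consonant of the past-tense form *usiwkeb* is /b/, which is voiced, so the agentive suffix is -bar, giving *usiwkebbar*.
Since the final sound of the agentive form *usiwkebbar* is /r/ (a non-sibilant consonant), it takes -po, giving *usiwkebbarpo*.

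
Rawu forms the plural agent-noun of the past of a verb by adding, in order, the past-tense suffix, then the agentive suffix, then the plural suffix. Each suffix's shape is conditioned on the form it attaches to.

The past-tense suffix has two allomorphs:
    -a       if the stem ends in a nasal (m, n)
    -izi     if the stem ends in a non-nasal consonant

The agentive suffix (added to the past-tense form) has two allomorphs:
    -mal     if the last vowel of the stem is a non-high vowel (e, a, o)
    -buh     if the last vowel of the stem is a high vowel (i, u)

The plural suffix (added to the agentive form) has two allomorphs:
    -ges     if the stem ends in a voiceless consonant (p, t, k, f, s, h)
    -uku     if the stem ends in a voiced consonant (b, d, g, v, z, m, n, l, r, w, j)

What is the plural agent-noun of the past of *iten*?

*iten*: final consonant = /n/, a nasal → -a → *itena*.
The past-tense form *itena*: last vowel = /a/, a non-high vowel → -mal → *itenamal*.
The agentive form *itenamal*: final consonant = /l/, voiced → -uku → *itenamaluku*.

itenamaluku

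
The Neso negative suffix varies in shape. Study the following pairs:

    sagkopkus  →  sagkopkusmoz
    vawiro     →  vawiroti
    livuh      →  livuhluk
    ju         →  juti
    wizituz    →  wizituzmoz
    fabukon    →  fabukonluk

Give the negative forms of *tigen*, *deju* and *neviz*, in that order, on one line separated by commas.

Looking at the final sound of each stem: -moz when the stem ends in a sibilant (*sagkopkus*, *wizituz*); -luk when the stem ends in a non-sibilant consonant (*livuh*, *fabukon*); -ti when the stem ends in a vowel (*vawiro*, *ju*).
*tigen* — final sound /n/ (a non-sibilant consonant) → -luk → *tigenluk*.
The final sound of *deju* is /u/, which is a vowel, so the suffix is -ti, giving *dejuti*.
*neviz* — final sound /z/ (a sibilant) → -moz → *nevizmoz*.

tigenluk, dejuti, nevizmoz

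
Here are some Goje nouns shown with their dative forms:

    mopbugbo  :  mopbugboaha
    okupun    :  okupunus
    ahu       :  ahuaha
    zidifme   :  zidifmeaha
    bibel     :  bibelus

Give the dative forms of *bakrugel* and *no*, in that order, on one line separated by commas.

Looking at the final sound of each stem: -us when the stem ends in a consonant (*okupun*, *bibel*); -aha when the stem ends in a vowel (*mopbugbo*, *ahu*, *zidifme*).
*bakrugel*: final sound = /l/, a consonant → -us → *bakrugelus*.
Since the final sound of *no* is /o/ (a vowel), it takes -aha, giving *noaha*.

bakrugelus, noaha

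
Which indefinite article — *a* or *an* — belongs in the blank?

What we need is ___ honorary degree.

The indefinite article is chosen by the initial *sound* of the following word, not its spelling.
*honorary* begins with the sound /ɒ/ (silent h) — a vowel sound.
So the article is *an*: What we need is an honorary degree.

an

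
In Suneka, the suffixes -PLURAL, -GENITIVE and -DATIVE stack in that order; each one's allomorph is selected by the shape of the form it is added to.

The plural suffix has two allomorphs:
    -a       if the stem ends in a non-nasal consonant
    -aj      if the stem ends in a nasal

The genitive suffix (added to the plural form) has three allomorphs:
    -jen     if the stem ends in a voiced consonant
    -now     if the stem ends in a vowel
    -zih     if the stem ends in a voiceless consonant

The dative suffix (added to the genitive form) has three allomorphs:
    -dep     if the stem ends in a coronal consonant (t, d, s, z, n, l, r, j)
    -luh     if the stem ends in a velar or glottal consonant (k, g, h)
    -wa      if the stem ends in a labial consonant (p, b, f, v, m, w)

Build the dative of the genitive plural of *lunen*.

lunenajjendep

The final consonant of *lunen* is /n/, which is a nasal, so the plural suffix is -aj, giving *lunenaj*.
The final sound of the plural form *lunenaj* is /j/, which is a voiced consonant, so the genitive suffix is -jen, giving *lunenajjen*.
The final consonant of the genitive form *lunenajjen* is /n/, which is coronal, so the dative suffix is -dep, giving *lunenajjendep*.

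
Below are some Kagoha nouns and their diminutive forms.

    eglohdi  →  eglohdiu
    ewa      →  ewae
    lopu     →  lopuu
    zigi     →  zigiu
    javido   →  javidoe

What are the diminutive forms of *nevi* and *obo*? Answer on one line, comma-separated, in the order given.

neviu, oboe

The alternation tracks the last vowel of the stem — -u when the last vowel of the stem is a high vowel (*eglohdi*, *lopu*, *zigi*); -e when the last vowel of the stem is a non-high vowel (*ewa*, *javido*).
*nevi* — last vowel /i/ (a high vowel) → -u → *neviu*.
The last vowel of *obo* is /o/, which is a non-high vowel, so the suffix is -e, giving *oboe*.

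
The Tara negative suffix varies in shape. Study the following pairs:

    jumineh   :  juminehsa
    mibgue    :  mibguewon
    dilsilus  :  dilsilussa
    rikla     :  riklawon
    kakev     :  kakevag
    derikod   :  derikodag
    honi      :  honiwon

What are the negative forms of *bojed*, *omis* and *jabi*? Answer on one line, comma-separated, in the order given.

The pattern is voicing of the final sound: -sa when the stem ends in a voiceless consonant (*jumineh*, *dilsilus*); -ag when the stem ends in a voiced consonant (*kakev*, *derikod*); -won when the stem ends in a vowel (*mibgue*, *rikla*, *honi*).
*bojed*: final sound = /d/, a voiced consonant → -ag → *bojedag*.
The final sound of *omis* is /s/, which is a voiceless consonant, so the suffix is -sa, giving *omissa*.
The final sound of *jabi* is /i/, which is a vowel, so the suffix is -won, giving *jabiwon*.

bojedag, omissa, jabiwon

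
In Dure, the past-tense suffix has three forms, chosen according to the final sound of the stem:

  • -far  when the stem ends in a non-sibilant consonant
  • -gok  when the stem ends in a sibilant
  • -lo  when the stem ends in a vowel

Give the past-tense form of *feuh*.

feuhfar

The final sound of *feuh* is /h/, which is a non-sibilant consonant, so the suffix is -far, giving *feuhfar*.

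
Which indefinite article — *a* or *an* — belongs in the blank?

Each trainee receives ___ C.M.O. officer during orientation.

a

The indefinite article is chosen by the initial *sound* of the following word, not its spelling.
The initialism *C.M.O.* is read letter by letter; the first letter, C, is pronounced /siː/, which begins with a consonant sound.
So the article is *a*: Each trainee receives a C.M.O. officer during orientation.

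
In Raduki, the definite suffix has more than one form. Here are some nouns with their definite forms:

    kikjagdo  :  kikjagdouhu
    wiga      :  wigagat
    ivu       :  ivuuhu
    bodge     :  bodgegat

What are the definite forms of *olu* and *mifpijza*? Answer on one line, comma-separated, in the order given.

The pattern is rounding harmony: -uhu when the last vowel of the stem is a rounded vowel (*kikjagdo*, *ivu*); -gat when the last vowel of the stem is an unrounded vowel (*wiga*, *bodge*).
The last vowel of *olu* is /u/, which is a rounded vowel, so the suffix is -uhu, giving *oluuhu*.
The last vowel of *mifpijza* is /a/, which is an unrounded vowel, so the suffix is -gat, giving *mifpijzagat*.

oluuhu, mifpijzagat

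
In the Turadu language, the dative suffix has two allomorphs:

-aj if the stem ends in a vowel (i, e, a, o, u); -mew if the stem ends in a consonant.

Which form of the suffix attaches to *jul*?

-mew

*jul*: final sound = /l/, a consonant → -mew.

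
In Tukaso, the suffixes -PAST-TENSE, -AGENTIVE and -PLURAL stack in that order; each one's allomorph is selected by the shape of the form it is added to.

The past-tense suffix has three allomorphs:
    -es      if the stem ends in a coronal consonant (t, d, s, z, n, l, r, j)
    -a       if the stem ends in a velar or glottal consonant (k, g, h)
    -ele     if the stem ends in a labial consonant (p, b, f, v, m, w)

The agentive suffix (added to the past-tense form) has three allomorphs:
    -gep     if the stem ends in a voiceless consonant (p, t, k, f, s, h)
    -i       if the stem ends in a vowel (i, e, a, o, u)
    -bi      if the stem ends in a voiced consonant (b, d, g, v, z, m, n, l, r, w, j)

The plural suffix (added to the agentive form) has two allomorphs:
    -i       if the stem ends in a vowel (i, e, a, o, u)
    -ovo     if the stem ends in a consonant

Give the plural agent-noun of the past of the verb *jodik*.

*jodik* — final consonant /k/ (velar/glottal) → -a → *jodika*.
The past-tense form *jodika*: final sound = /a/, a vowel → -i → *jodikai*.
The agentive form *jodikai* — final sound /i/ (a vowel) → -i → *jodikaii*.

jodikaii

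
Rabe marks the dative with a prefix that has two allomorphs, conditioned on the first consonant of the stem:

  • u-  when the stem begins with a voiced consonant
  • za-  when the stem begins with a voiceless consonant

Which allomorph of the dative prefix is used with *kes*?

*kes* — first consonant /k/ (voiceless) → za-.

za-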